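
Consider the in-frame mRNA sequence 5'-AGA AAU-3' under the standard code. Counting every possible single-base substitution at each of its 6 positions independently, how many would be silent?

3

Codon 1 (AGA, Arg): 2 synonymous substitutions.
Codon 2 (AAU, Asn): 1 synonymous substitution.
Total: 2 + 1 = 3.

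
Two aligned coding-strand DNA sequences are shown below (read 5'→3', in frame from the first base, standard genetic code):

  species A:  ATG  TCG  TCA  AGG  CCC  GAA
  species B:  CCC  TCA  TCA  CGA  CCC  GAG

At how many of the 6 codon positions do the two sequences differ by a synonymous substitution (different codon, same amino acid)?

Codon 1: ATG Met / CCC Pro — nonsynonymous.
Codon 2: TCG Ser / TCA Ser — synonymous.
Codon 3: TCA Ser / TCA Ser — identical.
Codon 4: AGG Arg / CGA Arg — synonymous.
Codon 5: CCC Pro / CCC Pro — identical.
Codon 6: GAA Glu / GAG Glu — synonymous.
Synonymous differences: 3.

3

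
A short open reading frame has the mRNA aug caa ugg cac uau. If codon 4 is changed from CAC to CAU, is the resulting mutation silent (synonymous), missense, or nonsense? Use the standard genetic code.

silent

Position 12 falls in codon 4: CAC → His.
After the substitution the codon is CAU → His.
Both encode His, so the change is synonymous.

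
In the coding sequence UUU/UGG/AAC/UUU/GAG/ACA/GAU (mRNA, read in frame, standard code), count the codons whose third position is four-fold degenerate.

Codon 1 UUU (Phe): third position 2-fold.
Codon 2 UGG (Trp): third position 1-fold.
Codon 3 AAC (Asn): third position 2-fold.
Codon 4 UUU (Phe): third position 2-fold.
Codon 5 GAG (Glu): third position 2-fold.
Codon 6 ACA (Thr): third position 4-fold.
Codon 7 GAU (Asp): third position 2-fold.
Four-fold degenerate third positions: 1.

1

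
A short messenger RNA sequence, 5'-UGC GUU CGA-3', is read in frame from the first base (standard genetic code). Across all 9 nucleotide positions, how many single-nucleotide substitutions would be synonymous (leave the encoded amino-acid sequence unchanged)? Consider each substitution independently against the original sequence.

Codon 1 (UGC, Cys): 1 synonymous substitution.
Codon 2 (GUU, Val): 3 synonymous substitutions.
Codon 3 (CGA, Arg): 4 synonymous substitutions.
Total: 1 + 3 + 4 = 8.

8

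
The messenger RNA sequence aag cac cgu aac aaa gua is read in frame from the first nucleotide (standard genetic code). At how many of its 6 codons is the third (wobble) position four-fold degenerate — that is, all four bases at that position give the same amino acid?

Codon 1 AAG (Lys): third position 2-fold.
Codon 2 CAC (His): third position 2-fold.
Codon 3 CGU (Arg): third position 4-fold.
Codon 4 AAC (Asn): third position 2-fold.
Codon 5 AAA (Lys): third position 2-fold.
Codon 6 GUA (Val): third position 4-fold.
Four-fold degenerate third positions: 2.

2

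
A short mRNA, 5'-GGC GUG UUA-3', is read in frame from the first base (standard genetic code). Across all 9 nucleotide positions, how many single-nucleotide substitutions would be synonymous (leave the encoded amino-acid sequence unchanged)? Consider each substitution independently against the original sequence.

Codon 1 (GGC, Gly): 3 synonymous substitutions.
Codon 2 (GUG, Val): 3 synonymous substitutions.
Codon 3 (UUA, Leu): 2 synonymous substitutions.
Total: 3 + 3 + 2 = 8.

8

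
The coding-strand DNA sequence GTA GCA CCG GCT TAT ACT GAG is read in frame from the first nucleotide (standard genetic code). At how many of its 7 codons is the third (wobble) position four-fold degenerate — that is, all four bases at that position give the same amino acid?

Codon 1 GTA (Val): third position 4-fold.
Codon 2 GCA (Ala): third position 4-fold.
Codon 3 CCG (Pro): third position 4-fold.
Codon 4 GCT (Ala): third position 4-fold.
Codon 5 TAT (Tyr): third position 2-fold.
Codon 6 ACT (Thr): third position 4-fold.
Codon 7 GAG (Glu): third position 2-fold.
Four-fold degenerate third positions: 5.

5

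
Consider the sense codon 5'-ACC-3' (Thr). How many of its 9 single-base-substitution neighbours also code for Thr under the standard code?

3

Position 1: none → 0 synonymous.
Position 2: none → 0 synonymous.
Position 3: ACU, ACA, ACG → 3 synonymous.
Total: 0 + 0 + 3 = 3.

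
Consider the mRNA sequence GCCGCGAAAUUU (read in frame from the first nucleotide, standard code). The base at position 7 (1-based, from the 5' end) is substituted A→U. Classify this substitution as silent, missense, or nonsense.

Position 7 falls in codon 3: AAA → Lys.
After the substitution the codon is UAA → Stop.
The new codon is a stop codon, so this is a nonsense mutation.

nonsense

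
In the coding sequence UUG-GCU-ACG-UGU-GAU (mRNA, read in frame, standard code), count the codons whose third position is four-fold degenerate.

2

Codon 1 UUG (Leu): third position 2-fold.
Codon 2 GCU (Ala): third position 4-fold.
Codon 3 ACG (Thr): third position 4-fold.
Codon 4 UGU (Cys): third position 2-fold.
Codon 5 GAU (Asp): third position 2-fold.
Four-fold degenerate third positions: 2.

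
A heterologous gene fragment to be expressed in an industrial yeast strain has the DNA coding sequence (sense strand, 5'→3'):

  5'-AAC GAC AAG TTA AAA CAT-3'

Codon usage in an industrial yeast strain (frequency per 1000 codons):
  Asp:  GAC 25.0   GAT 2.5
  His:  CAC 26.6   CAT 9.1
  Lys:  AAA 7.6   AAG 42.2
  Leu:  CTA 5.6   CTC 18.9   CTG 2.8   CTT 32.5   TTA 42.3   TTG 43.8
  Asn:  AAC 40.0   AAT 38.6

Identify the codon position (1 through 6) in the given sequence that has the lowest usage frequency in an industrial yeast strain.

Codon 1 AAC (Asn): 40.0 per 1000.
Codon 2 GAC (Asp): 25.0 per 1000.
Codon 3 AAG (Lys): 42.2 per 1000.
Codon 4 TTA (Leu): 42.3 per 1000.
Codon 5 AAA (Lys): 7.6 per 1000.
Codon 6 CAT (His): 9.1 per 1000.
Lowest frequency is 7.6 at codon 5.

5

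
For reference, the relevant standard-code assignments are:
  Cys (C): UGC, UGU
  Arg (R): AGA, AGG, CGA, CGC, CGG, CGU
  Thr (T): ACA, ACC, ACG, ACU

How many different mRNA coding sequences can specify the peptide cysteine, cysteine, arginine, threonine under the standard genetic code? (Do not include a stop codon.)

96

Cys: 2 codons.
Cys: 2 codons.
Arg: 6 codons.
Thr: 4 codons.
2 × 2 × 6 × 4 = 96.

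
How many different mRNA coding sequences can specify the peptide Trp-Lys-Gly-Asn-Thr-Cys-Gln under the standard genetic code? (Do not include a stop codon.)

Trp: 1 codon.
Lys: 2 codons.
Gly: 4 codons.
Asn: 2 codons.
Thr: 4 codons.
Cys: 2 codons.
Gln: 2 codons.
1 × 2 × 4 × 2 × 4 × 2 × 2 = 256.

256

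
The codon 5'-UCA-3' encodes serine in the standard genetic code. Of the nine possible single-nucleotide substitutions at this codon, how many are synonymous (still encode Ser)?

Position 1: none → 0 synonymous.
Position 2: none → 0 synonymous.
Position 3: UCU, UCC, UCG → 3 synonymous.
Total: 0 + 0 + 3 = 3.

3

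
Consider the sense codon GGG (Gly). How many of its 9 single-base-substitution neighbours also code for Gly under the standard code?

Position 1: none → 0 synonymous.
Position 2: none → 0 synonymous.
Position 3: GGT, GGC, GGA → 3 synonymous.
Total: 0 + 0 + 3 = 3.

3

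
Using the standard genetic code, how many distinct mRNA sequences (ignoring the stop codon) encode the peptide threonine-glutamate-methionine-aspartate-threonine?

64

Thr: 4 codons.
Glu: 2 codons.
Met: 1 codon.
Asp: 2 codons.
Thr: 4 codons.
4 × 2 × 1 × 2 × 4 = 64.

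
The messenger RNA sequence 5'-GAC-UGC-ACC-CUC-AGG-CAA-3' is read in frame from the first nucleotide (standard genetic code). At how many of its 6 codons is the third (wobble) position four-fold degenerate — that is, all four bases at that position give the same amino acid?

Codon 1 GAC (Asp): third position 2-fold.
Codon 2 UGC (Cys): third position 2-fold.
Codon 3 ACC (Thr): third position 4-fold.
Codon 4 CUC (Leu): third position 4-fold.
Codon 5 AGG (Arg): third position 2-fold.
Codon 6 CAA (Gln): third position 2-fold.
Four-fold degenerate third positions: 2.

2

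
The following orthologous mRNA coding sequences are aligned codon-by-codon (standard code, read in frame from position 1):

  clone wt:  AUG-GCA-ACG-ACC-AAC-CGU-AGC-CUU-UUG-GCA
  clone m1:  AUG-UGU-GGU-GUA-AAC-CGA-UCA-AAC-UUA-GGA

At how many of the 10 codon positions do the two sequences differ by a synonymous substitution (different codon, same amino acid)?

Codon 1: AUG Met / AUG Met — identical.
Codon 2: GCA Ala / UGU Cys — nonsynonymous.
Codon 3: ACG Thr / GGU Gly — nonsynonymous.
Codon 4: ACC Thr / GUA Val — nonsynonymous.
Codon 5: AAC Asn / AAC Asn — identical.
Codon 6: CGU Arg / CGA Arg — synonymous.
Codon 7: AGC Ser / UCA Ser — synonymous.
Codon 8: CUU Leu / AAC Asn — nonsynonymous.
Codon 9: UUG Leu / UUA Leu — synonymous.
Codon 10: GCA Ala / GGA Gly — nonsynonymous.
Synonymous differences: 3.

3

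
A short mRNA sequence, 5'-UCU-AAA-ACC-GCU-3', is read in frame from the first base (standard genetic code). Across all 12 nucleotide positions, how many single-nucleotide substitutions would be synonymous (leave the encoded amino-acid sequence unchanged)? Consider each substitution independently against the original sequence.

Codon 1 (UCU, Ser): 3 synonymous substitutions.
Codon 2 (AAA, Lys): 1 synonymous substitution.
Codon 3 (ACC, Thr): 3 synonymous substitutions.
Codon 4 (GCU, Ala): 3 synonymous substitutions.
Total: 3 + 1 + 3 + 3 = 10.

10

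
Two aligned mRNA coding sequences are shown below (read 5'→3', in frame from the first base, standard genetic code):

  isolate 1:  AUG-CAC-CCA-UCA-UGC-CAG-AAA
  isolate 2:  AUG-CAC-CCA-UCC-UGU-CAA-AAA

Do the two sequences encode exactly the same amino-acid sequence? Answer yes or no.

Codon 1: AUG Met / AUG Met — identical.
Codon 2: CAC His / CAC His — identical.
Codon 3: CCA Pro / CCA Pro — identical.
Codon 4: UCA Ser / UCC Ser — synonymous.
Codon 5: UGC Cys / UGU Cys — synonymous.
Codon 6: CAG Gln / CAA Gln — synonymous.
Codon 7: AAA Lys / AAA Lys — identical.
Nonsynonymous differences: 0 → same protein.

yes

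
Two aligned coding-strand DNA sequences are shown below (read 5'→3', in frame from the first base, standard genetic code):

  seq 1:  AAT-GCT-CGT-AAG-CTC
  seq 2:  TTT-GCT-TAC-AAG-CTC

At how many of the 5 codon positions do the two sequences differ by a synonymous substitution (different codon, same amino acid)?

0

Codon 1: AAT Asn / TTT Phe — nonsynonymous.
Codon 2: GCT Ala / GCT Ala — identical.
Codon 3: CGT Arg / TAC Tyr — nonsynonymous.
Codon 4: AAG Lys / AAG Lys — identical.
Codon 5: CTC Leu / CTC Leu — identical.
Synonymous differences: 0.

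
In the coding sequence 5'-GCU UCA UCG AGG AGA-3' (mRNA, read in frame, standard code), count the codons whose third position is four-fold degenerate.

3

Codon 1 GCU (Ala): third position 4-fold.
Codon 2 UCA (Ser): third position 4-fold.
Codon 3 UCG (Ser): third position 4-fold.
Codon 4 AGG (Arg): third position 2-fold.
Codon 5 AGA (Arg): third position 2-fold.
Four-fold degenerate third positions: 3.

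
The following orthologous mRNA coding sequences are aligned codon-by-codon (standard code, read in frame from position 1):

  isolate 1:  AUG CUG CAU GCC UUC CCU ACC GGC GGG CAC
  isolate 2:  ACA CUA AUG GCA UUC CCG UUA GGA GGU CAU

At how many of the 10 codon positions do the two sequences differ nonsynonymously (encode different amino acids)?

3

Codon 1: AUG Met / ACA Thr — nonsynonymous.
Codon 2: CUG Leu / CUA Leu — synonymous.
Codon 3: CAU His / AUG Met — nonsynonymous.
Codon 4: GCC Ala / GCA Ala — synonymous.
Codon 5: UUC Phe / UUC Phe — identical.
Codon 6: CCU Pro / CCG Pro — synonymous.
Codon 7: ACC Thr / UUA Leu — nonsynonymous.
Codon 8: GGC Gly / GGA Gly — synonymous.
Codon 9: GGG Gly / GGU Gly — synonymous.
Codon 10: CAC His / CAU His — synonymous.
Nonsynonymous differences: 3.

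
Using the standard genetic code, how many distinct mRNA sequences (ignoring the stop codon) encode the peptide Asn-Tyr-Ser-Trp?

Asn: 2 codons.
Tyr: 2 codons.
Ser: 6 codons.
Trp: 1 codon.
2 × 2 × 6 × 1 = 24.

24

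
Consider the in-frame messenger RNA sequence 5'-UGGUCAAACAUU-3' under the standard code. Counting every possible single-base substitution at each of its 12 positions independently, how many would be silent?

Codon 1 (UGG, Trp): 0 synonymous substitutions.
Codon 2 (UCA, Ser): 3 synonymous substitutions.
Codon 3 (AAC, Asn): 1 synonymous substitution.
Codon 4 (AUU, Ile): 2 synonymous substitutions.
Total: 0 + 3 + 1 + 2 = 6.

6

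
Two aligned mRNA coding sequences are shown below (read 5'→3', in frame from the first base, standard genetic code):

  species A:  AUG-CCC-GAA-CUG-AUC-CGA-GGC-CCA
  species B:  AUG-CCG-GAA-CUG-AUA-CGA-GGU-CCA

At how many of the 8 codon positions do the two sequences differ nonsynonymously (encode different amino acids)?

0

Codon 1: AUG Met / AUG Met — identical.
Codon 2: CCC Pro / CCG Pro — synonymous.
Codon 3: GAA Glu / GAA Glu — identical.
Codon 4: CUG Leu / CUG Leu — identical.
Codon 5: AUC Ile / AUA Ile — synonymous.
Codon 6: CGA Arg / CGA Arg — identical.
Codon 7: GGC Gly / GGU Gly — synonymous.
Codon 8: CCA Pro / CCA Pro — identical.
Nonsynonymous differences: 0.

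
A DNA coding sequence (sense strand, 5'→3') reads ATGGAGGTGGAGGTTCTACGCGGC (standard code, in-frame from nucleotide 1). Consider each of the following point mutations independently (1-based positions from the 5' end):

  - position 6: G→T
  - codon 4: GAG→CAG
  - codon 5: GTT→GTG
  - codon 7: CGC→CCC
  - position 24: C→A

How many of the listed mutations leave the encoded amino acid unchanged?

2

Codon 2: GAG (Glu) → GAT (Asp) — missense.
Codon 4: GAG (Glu) → CAG (Gln) — missense.
Codon 5: GTT (Val) → GTG (Val) — synonymous.
Codon 7: CGC (Arg) → CCC (Pro) — missense.
Codon 8: GGC (Gly) → GGA (Gly) — synonymous.
Synonymous: 2 of 5.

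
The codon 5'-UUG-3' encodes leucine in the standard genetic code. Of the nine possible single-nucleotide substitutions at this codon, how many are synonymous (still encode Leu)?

Position 1: CUG → 1 synonymous.
Position 2: none → 0 synonymous.
Position 3: UUA → 1 synonymous.
Total: 1 + 0 + 1 = 2.

2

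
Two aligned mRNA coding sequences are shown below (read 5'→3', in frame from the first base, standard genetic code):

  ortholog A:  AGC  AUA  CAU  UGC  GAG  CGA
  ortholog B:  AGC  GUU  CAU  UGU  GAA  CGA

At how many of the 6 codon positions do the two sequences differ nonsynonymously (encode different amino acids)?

Codon 1: AGC Ser / AGC Ser — identical.
Codon 2: AUA Ile / GUU Val — nonsynonymous.
Codon 3: CAU His / CAU His — identical.
Codon 4: UGC Cys / UGU Cys — synonymous.
Codon 5: GAG Glu / GAA Glu — synonymous.
Codon 6: CGA Arg / CGA Arg — identical.
Nonsynonymous differences: 1.

1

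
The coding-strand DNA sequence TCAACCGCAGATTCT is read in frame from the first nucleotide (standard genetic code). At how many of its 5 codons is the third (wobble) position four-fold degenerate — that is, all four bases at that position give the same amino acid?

Codon 1 TCA (Ser): third position 4-fold.
Codon 2 ACC (Thr): third position 4-fold.
Codon 3 GCA (Ala): third position 4-fold.
Codon 4 GAT (Asp): third position 2-fold.
Codon 5 TCT (Ser): third position 4-fold.
Four-fold degenerate third positions: 4.

4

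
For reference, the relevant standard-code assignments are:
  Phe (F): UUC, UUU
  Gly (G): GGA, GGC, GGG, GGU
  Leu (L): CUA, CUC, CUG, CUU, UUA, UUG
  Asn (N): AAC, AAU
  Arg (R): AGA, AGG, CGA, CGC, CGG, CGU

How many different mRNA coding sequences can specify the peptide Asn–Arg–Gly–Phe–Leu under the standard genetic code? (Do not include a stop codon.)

Asn: 2 codons.
Arg: 6 codons.
Gly: 4 codons.
Phe: 2 codons.
Leu: 6 codons.
2 × 6 × 4 × 2 × 6 = 576.

576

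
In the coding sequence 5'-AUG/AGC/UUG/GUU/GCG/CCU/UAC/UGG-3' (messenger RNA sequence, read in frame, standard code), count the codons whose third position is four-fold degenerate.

3

Codon 1 AUG (Met): third position 1-fold.
Codon 2 AGC (Ser): third position 2-fold.
Codon 3 UUG (Leu): third position 2-fold.
Codon 4 GUU (Val): third position 4-fold.
Codon 5 GCG (Ala): third position 4-fold.
Codon 6 CCU (Pro): third position 4-fold.
Codon 7 UAC (Tyr): third position 2-fold.
Codon 8 UGG (Trp): third position 1-fold.
Four-fold degenerate third positions: 3.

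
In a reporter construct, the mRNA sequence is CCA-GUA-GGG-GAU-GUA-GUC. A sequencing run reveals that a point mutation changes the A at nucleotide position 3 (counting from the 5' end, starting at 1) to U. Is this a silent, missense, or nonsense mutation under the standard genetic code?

Position 3 falls in codon 1: CCA → Pro.
After the substitution the codon is CCU → Pro.
Both encode Pro, so the change is synonymous.

silent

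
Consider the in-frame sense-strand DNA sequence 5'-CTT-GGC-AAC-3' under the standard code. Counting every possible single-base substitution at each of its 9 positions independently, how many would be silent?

Codon 1 (CTT, Leu): 3 synonymous substitutions.
Codon 2 (GGC, Gly): 3 synonymous substitutions.
Codon 3 (AAC, Asn): 1 synonymous substitution.
Total: 3 + 3 + 1 = 7.

7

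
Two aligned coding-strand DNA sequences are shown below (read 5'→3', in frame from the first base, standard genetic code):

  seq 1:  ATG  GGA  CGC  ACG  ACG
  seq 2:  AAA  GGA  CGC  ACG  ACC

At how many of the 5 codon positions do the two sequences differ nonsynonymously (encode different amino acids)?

1

Codon 1: ATG Met / AAA Lys — nonsynonymous.
Codon 2: GGA Gly / GGA Gly — identical.
Codon 3: CGC Arg / CGC Arg — identical.
Codon 4: ACG Thr / ACG Thr — identical.
Codon 5: ACG Thr / ACC Thr — synonymous.
Nonsynonymous differences: 1.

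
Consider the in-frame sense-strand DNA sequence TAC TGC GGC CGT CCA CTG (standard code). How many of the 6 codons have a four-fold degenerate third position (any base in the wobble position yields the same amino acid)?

4

Codon 1 TAC (Tyr): third position 2-fold.
Codon 2 TGC (Cys): third position 2-fold.
Codon 3 GGC (Gly): third position 4-fold.
Codon 4 CGT (Arg): third position 4-fold.
Codon 5 CCA (Pro): third position 4-fold.
Codon 6 CTG (Leu): third position 4-fold.
Four-fold degenerate third positions: 4.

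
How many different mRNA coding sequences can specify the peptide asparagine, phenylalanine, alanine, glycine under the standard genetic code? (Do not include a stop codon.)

64

Asn: 2 codons.
Phe: 2 codons.
Ala: 4 codons.
Gly: 4 codons.
2 × 2 × 4 × 4 = 64.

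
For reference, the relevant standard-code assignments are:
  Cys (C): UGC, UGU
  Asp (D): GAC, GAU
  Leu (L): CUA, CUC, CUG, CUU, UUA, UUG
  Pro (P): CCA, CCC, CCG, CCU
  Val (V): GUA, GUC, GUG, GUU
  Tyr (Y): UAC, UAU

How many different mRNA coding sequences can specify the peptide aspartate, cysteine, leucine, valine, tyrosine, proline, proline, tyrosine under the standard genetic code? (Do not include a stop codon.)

6144

Asp: 2 codons.
Cys: 2 codons.
Leu: 6 codons.
Val: 4 codons.
Tyr: 2 codons.
Pro: 4 codons.
Pro: 4 codons.
Tyr: 2 codons.
2 × 2 × 6 × 4 × 2 × 4 × 4 × 2 = 6144.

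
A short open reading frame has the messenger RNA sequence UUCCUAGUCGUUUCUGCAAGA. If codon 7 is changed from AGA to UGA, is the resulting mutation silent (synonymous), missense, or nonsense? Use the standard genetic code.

Position 19 falls in codon 7: AGA → Arg.
After the substitution the codon is UGA → Stop.
The new codon is a stop codon, so this is a nonsense mutation.

nonsense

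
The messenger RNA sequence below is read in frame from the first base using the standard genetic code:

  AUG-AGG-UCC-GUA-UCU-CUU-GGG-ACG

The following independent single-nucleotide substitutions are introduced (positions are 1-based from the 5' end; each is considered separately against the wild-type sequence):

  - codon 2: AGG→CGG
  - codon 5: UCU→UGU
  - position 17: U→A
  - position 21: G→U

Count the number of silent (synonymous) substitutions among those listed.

Codon 2: AGG (Arg) → CGG (Arg) — synonymous.
Codon 5: UCU (Ser) → UGU (Cys) — missense.
Codon 6: CUU (Leu) → CAU (His) — missense.
Codon 7: GGG (Gly) → GGU (Gly) — synonymous.
Synonymous: 2 of 4.

2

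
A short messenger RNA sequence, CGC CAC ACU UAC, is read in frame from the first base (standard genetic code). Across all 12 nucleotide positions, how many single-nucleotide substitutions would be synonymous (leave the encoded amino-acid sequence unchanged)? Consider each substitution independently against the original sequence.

8

Codon 1 (CGC, Arg): 3 synonymous substitutions.
Codon 2 (CAC, His): 1 synonymous substitution.
Codon 3 (ACU, Thr): 3 synonymous substitutions.
Codon 4 (UAC, Tyr): 1 synonymous substitution.
Total: 3 + 1 + 3 + 1 = 8.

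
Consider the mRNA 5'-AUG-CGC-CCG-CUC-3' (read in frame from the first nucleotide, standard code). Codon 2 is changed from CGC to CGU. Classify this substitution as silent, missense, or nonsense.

Position 6 falls in codon 2: CGC → Arg.
After the substitution the codon is CGU → Arg.
Both encode Arg, so the change is synonymous.

silent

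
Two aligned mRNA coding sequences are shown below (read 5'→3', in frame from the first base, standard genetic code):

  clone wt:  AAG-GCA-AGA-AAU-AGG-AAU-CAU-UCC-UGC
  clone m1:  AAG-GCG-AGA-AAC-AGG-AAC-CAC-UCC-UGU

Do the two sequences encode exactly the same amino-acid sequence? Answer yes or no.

yes

Codon 1: AAG Lys / AAG Lys — identical.
Codon 2: GCA Ala / GCG Ala — synonymous.
Codon 3: AGA Arg / AGA Arg — identical.
Codon 4: AAU Asn / AAC Asn — synonymous.
Codon 5: AGG Arg / AGG Arg — identical.
Codon 6: AAU Asn / AAC Asn — synonymous.
Codon 7: CAU His / CAC His — synonymous.
Codon 8: UCC Ser / UCC Ser — identical.
Codon 9: UGC Cys / UGU Cys — synonymous.
Nonsynonymous differences: 0 → same protein.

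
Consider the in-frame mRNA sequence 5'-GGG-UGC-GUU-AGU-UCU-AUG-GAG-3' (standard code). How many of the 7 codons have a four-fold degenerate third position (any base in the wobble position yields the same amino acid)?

3

Codon 1 GGG (Gly): third position 4-fold.
Codon 2 UGC (Cys): third position 2-fold.
Codon 3 GUU (Val): third position 4-fold.
Codon 4 AGU (Ser): third position 2-fold.
Codon 5 UCU (Ser): third position 4-fold.
Codon 6 AUG (Met): third position 1-fold.
Codon 7 GAG (Glu): third position 2-fold.
Four-fold degenerate third positions: 3.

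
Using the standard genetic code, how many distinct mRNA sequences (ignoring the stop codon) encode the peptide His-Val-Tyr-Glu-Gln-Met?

His: 2 codons.
Val: 4 codons.
Tyr: 2 codons.
Glu: 2 codons.
Gln: 2 codons.
Met: 1 codon.
2 × 4 × 2 × 2 × 2 × 1 = 64.

64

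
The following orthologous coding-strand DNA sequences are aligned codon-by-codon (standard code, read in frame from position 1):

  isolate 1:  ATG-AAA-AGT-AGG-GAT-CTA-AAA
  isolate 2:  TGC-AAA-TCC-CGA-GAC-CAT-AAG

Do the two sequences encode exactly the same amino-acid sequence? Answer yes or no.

Codon 1: ATG Met / TGC Cys — nonsynonymous.
Codon 2: AAA Lys / AAA Lys — identical.
Codon 3: AGT Ser / TCC Ser — synonymous.
Codon 4: AGG Arg / CGA Arg — synonymous.
Codon 5: GAT Asp / GAC Asp — synonymous.
Codon 6: CTA Leu / CAT His — nonsynonymous.
Codon 7: AAA Lys / AAG Lys — synonymous.
Nonsynonymous differences: 2 → different protein.

no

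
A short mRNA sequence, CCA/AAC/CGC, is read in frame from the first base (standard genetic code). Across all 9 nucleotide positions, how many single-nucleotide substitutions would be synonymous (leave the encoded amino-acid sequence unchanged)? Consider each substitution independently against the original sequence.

Codon 1 (CCA, Pro): 3 synonymous substitutions.
Codon 2 (AAC, Asn): 1 synonymous substitution.
Codon 3 (CGC, Arg): 3 synonymous substitutions.
Total: 3 + 1 + 3 = 7.

7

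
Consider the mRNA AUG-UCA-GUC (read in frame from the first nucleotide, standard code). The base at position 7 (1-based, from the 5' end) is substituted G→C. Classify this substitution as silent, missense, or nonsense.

missense

Position 7 falls in codon 3: GUC → Val.
After the substitution the codon is CUC → Leu.
Val ≠ Leu, so this is a missense mutation.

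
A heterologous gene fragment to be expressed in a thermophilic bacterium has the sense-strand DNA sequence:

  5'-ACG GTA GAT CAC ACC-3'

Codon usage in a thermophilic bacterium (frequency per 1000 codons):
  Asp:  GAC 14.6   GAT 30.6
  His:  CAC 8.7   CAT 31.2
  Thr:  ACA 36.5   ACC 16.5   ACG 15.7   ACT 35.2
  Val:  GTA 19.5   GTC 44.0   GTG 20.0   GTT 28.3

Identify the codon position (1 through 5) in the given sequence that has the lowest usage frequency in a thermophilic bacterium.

Codon 1 ACG (Thr): 15.7 per 1000.
Codon 2 GTA (Val): 19.5 per 1000.
Codon 3 GAT (Asp): 30.6 per 1000.
Codon 4 CAC (His): 8.7 per 1000.
Codon 5 ACC (Thr): 16.5 per 1000.
Lowest frequency is 8.7 at codon 4.

4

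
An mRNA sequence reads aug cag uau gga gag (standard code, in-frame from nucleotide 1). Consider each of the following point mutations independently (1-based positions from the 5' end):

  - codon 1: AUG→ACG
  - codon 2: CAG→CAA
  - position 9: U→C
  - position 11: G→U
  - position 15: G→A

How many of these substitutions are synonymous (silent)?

3

Codon 1: AUG (Met) → ACG (Thr) — missense.
Codon 2: CAG (Gln) → CAA (Gln) — synonymous.
Codon 3: UAU (Tyr) → UAC (Tyr) — synonymous.
Codon 4: GGA (Gly) → GUA (Val) — missense.
Codon 5: GAG (Glu) → GAA (Glu) — synonymous.
Synonymous: 3 of 5.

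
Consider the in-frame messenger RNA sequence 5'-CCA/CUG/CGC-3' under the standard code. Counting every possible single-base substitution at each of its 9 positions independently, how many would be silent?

Codon 1 (CCA, Pro): 3 synonymous substitutions.
Codon 2 (CUG, Leu): 4 synonymous substitutions.
Codon 3 (CGC, Arg): 3 synonymous substitutions.
Total: 3 + 4 + 3 = 10.

10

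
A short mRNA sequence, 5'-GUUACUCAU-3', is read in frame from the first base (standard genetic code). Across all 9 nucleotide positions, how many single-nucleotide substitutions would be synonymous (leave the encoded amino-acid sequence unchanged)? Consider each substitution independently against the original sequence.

Codon 1 (GUU, Val): 3 synonymous substitutions.
Codon 2 (ACU, Thr): 3 synonymous substitutions.
Codon 3 (CAU, His): 1 synonymous substitution.
Total: 3 + 3 + 1 = 7.

7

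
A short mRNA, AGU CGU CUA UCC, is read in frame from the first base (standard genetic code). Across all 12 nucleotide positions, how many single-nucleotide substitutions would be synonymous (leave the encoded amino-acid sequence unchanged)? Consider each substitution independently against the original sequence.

11

Codon 1 (AGU, Ser): 1 synonymous substitution.
Codon 2 (CGU, Arg): 3 synonymous substitutions.
Codon 3 (CUA, Leu): 4 synonymous substitutions.
Codon 4 (UCC, Ser): 3 synonymous substitutions.
Total: 1 + 3 + 4 + 3 = 11.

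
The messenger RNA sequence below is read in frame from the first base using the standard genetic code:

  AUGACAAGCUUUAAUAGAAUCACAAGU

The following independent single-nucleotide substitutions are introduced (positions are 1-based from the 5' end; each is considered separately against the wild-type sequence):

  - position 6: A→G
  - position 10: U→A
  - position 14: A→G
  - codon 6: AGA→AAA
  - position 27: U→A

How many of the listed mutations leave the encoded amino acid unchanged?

1

Codon 2: ACA (Thr) → ACG (Thr) — synonymous.
Codon 4: UUU (Phe) → AUU (Ile) — missense.
Codon 5: AAU (Asn) → AGU (Ser) — missense.
Codon 6: AGA (Arg) → AAA (Lys) — missense.
Codon 9: AGU (Ser) → AGA (Arg) — missense.
Synonymous: 1 of 5.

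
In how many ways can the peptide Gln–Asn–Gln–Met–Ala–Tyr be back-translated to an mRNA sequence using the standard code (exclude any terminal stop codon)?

64

Gln: 2 codons.
Asn: 2 codons.
Gln: 2 codons.
Met: 1 codon.
Ala: 4 codons.
Tyr: 2 codons.
2 × 2 × 2 × 1 × 4 × 2 = 64.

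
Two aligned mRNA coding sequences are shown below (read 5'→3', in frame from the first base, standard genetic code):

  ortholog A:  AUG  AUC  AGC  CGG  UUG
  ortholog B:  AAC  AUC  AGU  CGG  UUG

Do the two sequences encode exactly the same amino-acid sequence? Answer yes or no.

Codon 1: AUG Met / AAC Asn — nonsynonymous.
Codon 2: AUC Ile / AUC Ile — identical.
Codon 3: AGC Ser / AGU Ser — synonymous.
Codon 4: CGG Arg / CGG Arg — identical.
Codon 5: UUG Leu / UUG Leu — identical.
Nonsynonymous differences: 1 → different protein.

no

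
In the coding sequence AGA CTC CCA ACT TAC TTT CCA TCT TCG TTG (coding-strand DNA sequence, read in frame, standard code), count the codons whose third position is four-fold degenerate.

Codon 1 AGA (Arg): third position 2-fold.
Codon 2 CTC (Leu): third position 4-fold.
Codon 3 CCA (Pro): third position 4-fold.
Codon 4 ACT (Thr): third position 4-fold.
Codon 5 TAC (Tyr): third position 2-fold.
Codon 6 TTT (Phe): third position 2-fold.
Codon 7 CCA (Pro): third position 4-fold.
Codon 8 TCT (Ser): third position 4-fold.
Codon 9 TCG (Ser): third position 4-fold.
Codon 10 TTG (Leu): third position 2-fold.
Four-fold degenerate third positions: 6.

6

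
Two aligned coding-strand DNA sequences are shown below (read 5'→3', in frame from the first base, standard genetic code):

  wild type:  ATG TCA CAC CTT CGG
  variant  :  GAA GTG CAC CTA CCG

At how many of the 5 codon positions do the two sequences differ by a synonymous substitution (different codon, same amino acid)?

Codon 1: ATG Met / GAA Glu — nonsynonymous.
Codon 2: TCA Ser / GTG Val — nonsynonymous.
Codon 3: CAC His / CAC His — identical.
Codon 4: CTT Leu / CTA Leu — synonymous.
Codon 5: CGG Arg / CCG Pro — nonsynonymous.
Synonymous differences: 1.

1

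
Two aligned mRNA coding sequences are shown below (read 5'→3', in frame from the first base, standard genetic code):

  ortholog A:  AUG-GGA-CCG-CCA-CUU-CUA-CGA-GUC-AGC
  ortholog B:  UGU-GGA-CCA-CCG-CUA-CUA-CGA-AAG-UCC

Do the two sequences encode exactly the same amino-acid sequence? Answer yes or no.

Codon 1: AUG Met / UGU Cys — nonsynonymous.
Codon 2: GGA Gly / GGA Gly — identical.
Codon 3: CCG Pro / CCA Pro — synonymous.
Codon 4: CCA Pro / CCG Pro — synonymous.
Codon 5: CUU Leu / CUA Leu — synonymous.
Codon 6: CUA Leu / CUA Leu — identical.
Codon 7: CGA Arg / CGA Arg — identical.
Codon 8: GUC Val / AAG Lys — nonsynonymous.
Codon 9: AGC Ser / UCC Ser — synonymous.
Nonsynonymous differences: 2 → different protein.

no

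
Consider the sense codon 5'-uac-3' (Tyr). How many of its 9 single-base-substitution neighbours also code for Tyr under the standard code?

Position 1: none → 0 synonymous.
Position 2: none → 0 synonymous.
Position 3: UAU → 1 synonymous.
Total: 0 + 0 + 1 = 1.

1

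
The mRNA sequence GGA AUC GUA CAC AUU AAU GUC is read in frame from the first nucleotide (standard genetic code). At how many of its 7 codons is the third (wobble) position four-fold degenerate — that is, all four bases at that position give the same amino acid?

Codon 1 GGA (Gly): third position 4-fold.
Codon 2 AUC (Ile): third position 3-fold.
Codon 3 GUA (Val): third position 4-fold.
Codon 4 CAC (His): third position 2-fold.
Codon 5 AUU (Ile): third position 3-fold.
Codon 6 AAU (Asn): third position 2-fold.
Codon 7 GUC (Val): third position 4-fold.
Four-fold degenerate third positions: 3.

3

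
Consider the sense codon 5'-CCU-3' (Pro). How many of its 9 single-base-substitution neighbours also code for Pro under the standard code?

Position 1: none → 0 synonymous.
Position 2: none → 0 synonymous.
Position 3: CCC, CCA, CCG → 3 synonymous.
Total: 0 + 0 + 3 = 3.

3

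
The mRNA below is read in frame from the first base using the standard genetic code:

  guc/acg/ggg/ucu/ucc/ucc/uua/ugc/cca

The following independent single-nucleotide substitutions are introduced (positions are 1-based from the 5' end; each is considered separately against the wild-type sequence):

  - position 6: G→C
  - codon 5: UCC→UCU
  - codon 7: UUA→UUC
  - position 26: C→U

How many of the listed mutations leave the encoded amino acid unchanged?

2

Codon 2: ACG (Thr) → ACC (Thr) — synonymous.
Codon 5: UCC (Ser) → UCU (Ser) — synonymous.
Codon 7: UUA (Leu) → UUC (Phe) — missense.
Codon 9: CCA (Pro) → CUA (Leu) — missense.
Synonymous: 2 of 4.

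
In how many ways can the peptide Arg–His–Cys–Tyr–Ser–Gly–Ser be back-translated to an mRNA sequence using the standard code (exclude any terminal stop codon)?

6912

Arg: 6 codons.
His: 2 codons.
Cys: 2 codons.
Tyr: 2 codons.
Ser: 6 codons.
Gly: 4 codons.
Ser: 6 codons.
6 × 2 × 2 × 2 × 6 × 4 × 6 = 6912.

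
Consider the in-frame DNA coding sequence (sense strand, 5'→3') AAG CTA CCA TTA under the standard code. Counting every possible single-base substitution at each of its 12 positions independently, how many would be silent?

10

Codon 1 (AAG, Lys): 1 synonymous substitution.
Codon 2 (CTA, Leu): 4 synonymous substitutions.
Codon 3 (CCA, Pro): 3 synonymous substitutions.
Codon 4 (TTA, Leu): 2 synonymous substitutions.
Total: 1 + 4 + 3 + 2 = 10.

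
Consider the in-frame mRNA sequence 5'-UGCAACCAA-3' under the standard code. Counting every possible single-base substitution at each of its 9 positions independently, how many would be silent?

Codon 1 (UGC, Cys): 1 synonymous substitution.
Codon 2 (AAC, Asn): 1 synonymous substitution.
Codon 3 (CAA, Gln): 1 synonymous substitution.
Total: 1 + 1 + 1 = 3.

3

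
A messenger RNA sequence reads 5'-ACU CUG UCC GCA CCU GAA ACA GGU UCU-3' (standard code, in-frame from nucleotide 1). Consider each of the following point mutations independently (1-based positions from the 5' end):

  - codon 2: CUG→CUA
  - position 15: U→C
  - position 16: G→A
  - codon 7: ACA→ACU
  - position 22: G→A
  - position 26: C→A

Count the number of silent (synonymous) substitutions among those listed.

Codon 2: CUG (Leu) → CUA (Leu) — synonymous.
Codon 5: CCU (Pro) → CCC (Pro) — synonymous.
Codon 6: GAA (Glu) → AAA (Lys) — missense.
Codon 7: ACA (Thr) → ACU (Thr) — synonymous.
Codon 8: GGU (Gly) → AGU (Ser) — missense.
Codon 9: UCU (Ser) → UAU (Tyr) — missense.
Synonymous: 3 of 6.

3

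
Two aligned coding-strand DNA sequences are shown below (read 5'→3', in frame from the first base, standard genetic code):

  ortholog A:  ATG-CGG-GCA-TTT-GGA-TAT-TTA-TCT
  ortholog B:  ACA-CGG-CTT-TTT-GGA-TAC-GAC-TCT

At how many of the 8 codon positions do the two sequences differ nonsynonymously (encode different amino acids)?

3

Codon 1: ATG Met / ACA Thr — nonsynonymous.
Codon 2: CGG Arg / CGG Arg — identical.
Codon 3: GCA Ala / CTT Leu — nonsynonymous.
Codon 4: TTT Phe / TTT Phe — identical.
Codon 5: GGA Gly / GGA Gly — identical.
Codon 6: TAT Tyr / TAC Tyr — synonymous.
Codon 7: TTA Leu / GAC Asp — nonsynonymous.
Codon 8: TCT Ser / TCT Ser — identical.
Nonsynonymous differences: 3.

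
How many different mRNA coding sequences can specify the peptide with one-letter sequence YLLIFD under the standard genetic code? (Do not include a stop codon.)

Tyr: 2 codons.
Leu: 6 codons.
Leu: 6 codons.
Ile: 3 codons.
Phe: 2 codons.
Asp: 2 codons.
2 × 6 × 6 × 3 × 2 × 2 = 864.

864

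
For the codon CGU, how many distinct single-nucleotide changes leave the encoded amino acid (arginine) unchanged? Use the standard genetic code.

Position 1: none → 0 synonymous.
Position 2: none → 0 synonymous.
Position 3: CGC, CGA, CGG → 3 synonymous.
Total: 0 + 0 + 3 = 3.

3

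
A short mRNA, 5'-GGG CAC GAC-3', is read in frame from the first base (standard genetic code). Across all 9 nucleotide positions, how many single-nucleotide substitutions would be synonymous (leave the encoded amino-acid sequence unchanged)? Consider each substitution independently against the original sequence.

5

Codon 1 (GGG, Gly): 3 synonymous substitutions.
Codon 2 (CAC, His): 1 synonymous substitution.
Codon 3 (GAC, Asp): 1 synonymous substitution.
Total: 3 + 1 + 1 = 5.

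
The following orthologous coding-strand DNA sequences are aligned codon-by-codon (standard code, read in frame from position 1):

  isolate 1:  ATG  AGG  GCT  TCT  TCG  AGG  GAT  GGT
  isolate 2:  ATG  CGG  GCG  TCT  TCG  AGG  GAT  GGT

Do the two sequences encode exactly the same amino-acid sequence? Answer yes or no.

yes

Codon 1: ATG Met / ATG Met — identical.
Codon 2: AGG Arg / CGG Arg — synonymous.
Codon 3: GCT Ala / GCG Ala — synonymous.
Codon 4: TCT Ser / TCT Ser — identical.
Codon 5: TCG Ser / TCG Ser — identical.
Codon 6: AGG Arg / AGG Arg — identical.
Codon 7: GAT Asp / GAT Asp — identical.
Codon 8: GGT Gly / GGT Gly — identical.
Nonsynonymous differences: 0 → same protein.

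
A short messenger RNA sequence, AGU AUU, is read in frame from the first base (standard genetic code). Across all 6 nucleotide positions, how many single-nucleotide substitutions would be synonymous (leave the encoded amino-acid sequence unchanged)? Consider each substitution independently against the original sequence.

3

Codon 1 (AGU, Ser): 1 synonymous substitution.
Codon 2 (AUU, Ile): 2 synonymous substitutions.
Total: 1 + 2 = 3.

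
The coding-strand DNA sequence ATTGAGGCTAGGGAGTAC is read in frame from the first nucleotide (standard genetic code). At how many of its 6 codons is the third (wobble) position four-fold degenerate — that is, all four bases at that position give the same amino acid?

1

Codon 1 ATT (Ile): third position 3-fold.
Codon 2 GAG (Glu): third position 2-fold.
Codon 3 GCT (Ala): third position 4-fold.
Codon 4 AGG (Arg): third position 2-fold.
Codon 5 GAG (Glu): third position 2-fold.
Codon 6 TAC (Tyr): third position 2-fold.
Four-fold degenerate third positions: 1.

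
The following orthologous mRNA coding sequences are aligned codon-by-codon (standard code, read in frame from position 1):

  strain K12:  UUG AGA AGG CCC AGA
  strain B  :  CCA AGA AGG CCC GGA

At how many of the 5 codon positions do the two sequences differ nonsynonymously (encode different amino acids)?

Codon 1: UUG Leu / CCA Pro — nonsynonymous.
Codon 2: AGA Arg / AGA Arg — identical.
Codon 3: AGG Arg / AGG Arg — identical.
Codon 4: CCC Pro / CCC Pro — identical.
Codon 5: AGA Arg / GGA Gly — nonsynonymous.
Nonsynonymous differences: 2.

2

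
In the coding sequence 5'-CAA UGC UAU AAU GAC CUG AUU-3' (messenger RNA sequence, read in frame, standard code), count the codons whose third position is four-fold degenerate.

Codon 1 CAA (Gln): third position 2-fold.
Codon 2 UGC (Cys): third position 2-fold.
Codon 3 UAU (Tyr): third position 2-fold.
Codon 4 AAU (Asn): third position 2-fold.
Codon 5 GAC (Asp): third position 2-fold.
Codon 6 CUG (Leu): third position 4-fold.
Codon 7 AUU (Ile): third position 3-fold.
Four-fold degenerate third positions: 1.

1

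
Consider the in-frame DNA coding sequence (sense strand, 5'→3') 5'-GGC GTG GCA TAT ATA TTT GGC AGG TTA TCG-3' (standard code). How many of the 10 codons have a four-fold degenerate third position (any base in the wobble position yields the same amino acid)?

5

Codon 1 GGC (Gly): third position 4-fold.
Codon 2 GTG (Val): third position 4-fold.
Codon 3 GCA (Ala): third position 4-fold.
Codon 4 TAT (Tyr): third position 2-fold.
Codon 5 ATA (Ile): third position 3-fold.
Codon 6 TTT (Phe): third position 2-fold.
Codon 7 GGC (Gly): third position 4-fold.
Codon 8 AGG (Arg): third position 2-fold.
Codon 9 TTA (Leu): third position 2-fold.
Codon 10 TCG (Ser): third position 4-fold.
Four-fold degenerate third positions: 5.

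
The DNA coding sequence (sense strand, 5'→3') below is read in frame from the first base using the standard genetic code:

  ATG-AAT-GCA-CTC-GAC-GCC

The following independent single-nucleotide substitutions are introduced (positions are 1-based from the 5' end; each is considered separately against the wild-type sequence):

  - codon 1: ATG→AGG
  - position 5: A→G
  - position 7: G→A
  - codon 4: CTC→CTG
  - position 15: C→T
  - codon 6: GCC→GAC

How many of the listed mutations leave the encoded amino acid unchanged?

Codon 1: ATG (Met) → AGG (Arg) — missense.
Codon 2: AAT (Asn) → AGT (Ser) — missense.
Codon 3: GCA (Ala) → ACA (Thr) — missense.
Codon 4: CTC (Leu) → CTG (Leu) — synonymous.
Codon 5: GAC (Asp) → GAT (Asp) — synonymous.
Codon 6: GCC (Ala) → GAC (Asp) — missense.
Synonymous: 2 of 6.

2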